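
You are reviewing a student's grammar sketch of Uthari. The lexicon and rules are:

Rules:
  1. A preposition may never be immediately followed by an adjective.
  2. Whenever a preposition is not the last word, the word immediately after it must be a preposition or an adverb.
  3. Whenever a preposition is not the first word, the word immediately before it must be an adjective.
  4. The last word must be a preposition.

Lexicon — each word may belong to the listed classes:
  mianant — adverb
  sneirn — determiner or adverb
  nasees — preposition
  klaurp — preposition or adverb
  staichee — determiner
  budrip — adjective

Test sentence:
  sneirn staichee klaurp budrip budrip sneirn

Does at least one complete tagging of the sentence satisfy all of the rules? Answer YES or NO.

Candidates per position — 1:sneirn {determiner,adverb}; 2:staichee {determiner}; 3:klaurp {preposition,adverb}; 4:budrip {adjective}; 5:budrip {adjective}; 6:sneirn {determiner,adverb}.
Rule 4 cannot be satisfied by any choice of tags from the lexicon.
So there is no consistent tagging.

NO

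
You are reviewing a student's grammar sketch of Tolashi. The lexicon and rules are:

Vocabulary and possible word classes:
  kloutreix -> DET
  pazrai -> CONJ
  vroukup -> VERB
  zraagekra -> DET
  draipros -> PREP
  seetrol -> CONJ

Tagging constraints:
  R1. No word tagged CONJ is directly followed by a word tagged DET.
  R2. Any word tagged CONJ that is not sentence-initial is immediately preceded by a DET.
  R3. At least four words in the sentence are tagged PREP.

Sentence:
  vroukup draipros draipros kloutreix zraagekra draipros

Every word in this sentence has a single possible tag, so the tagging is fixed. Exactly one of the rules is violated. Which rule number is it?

Fixed tagging: VERB PREP PREP DET DET PREP.
Checking each rule: R1 ok, R2 ok, R3 fails.
Only rule 3 fails.

3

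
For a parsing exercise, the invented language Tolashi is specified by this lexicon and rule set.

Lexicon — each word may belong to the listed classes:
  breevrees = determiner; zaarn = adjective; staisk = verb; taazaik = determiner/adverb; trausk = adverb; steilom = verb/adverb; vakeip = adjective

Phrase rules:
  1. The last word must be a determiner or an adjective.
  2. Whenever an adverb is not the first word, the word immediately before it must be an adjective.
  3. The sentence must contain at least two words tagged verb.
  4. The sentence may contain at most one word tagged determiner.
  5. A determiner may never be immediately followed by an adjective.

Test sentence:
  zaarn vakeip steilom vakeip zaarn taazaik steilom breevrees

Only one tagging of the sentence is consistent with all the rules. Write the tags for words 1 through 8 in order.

adjective adjective verb adjective adjective adverb verb determiner

Candidates per position — 1:zaarn {adjective}; 2:vakeip {adjective}; 3:steilom {verb,adverb}; 4:vakeip {adjective}; 5:zaarn {adjective}; 6:taazaik {determiner,adverb}; 7:steilom {verb,adverb}; 8:breevrees {determiner}.
Position 3: tagging it adverb would leave rule 3 unsatisfiable, so it must be verb.
Position 6: tagging it determiner would leave rule 4 unsatisfiable, so it must be adverb.
Position 7: tagging it adverb would leave rule 2 unsatisfiable, so it must be verb.
That leaves exactly one tagging: adjective adjective verb adjective adjective adverb verb determiner.
Rule-by-rule: rule 1 satisfied; rule 2 satisfied; rule 3 satisfied; rule 4 satisfied; rule 5 satisfied.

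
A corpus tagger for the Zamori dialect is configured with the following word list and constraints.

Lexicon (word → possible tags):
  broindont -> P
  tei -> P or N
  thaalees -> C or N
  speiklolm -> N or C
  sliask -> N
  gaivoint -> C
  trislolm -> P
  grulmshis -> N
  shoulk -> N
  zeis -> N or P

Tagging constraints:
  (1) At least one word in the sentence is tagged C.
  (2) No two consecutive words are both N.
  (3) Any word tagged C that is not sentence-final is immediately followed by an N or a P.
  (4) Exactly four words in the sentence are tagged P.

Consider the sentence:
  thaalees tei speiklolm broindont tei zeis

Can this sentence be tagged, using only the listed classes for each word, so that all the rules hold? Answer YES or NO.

Candidates per position — 1:thaalees {C,N}; 2:tei {P,N}; 3:speiklolm {N,C}; 4:broindont {P}; 5:tei {P,N}; 6:zeis {N,P}.
One satisfying assignment: C P C P P P.
Rule-by-rule: rule 1 holds; rule 2 holds; rule 3 holds; rule 4 holds.

YES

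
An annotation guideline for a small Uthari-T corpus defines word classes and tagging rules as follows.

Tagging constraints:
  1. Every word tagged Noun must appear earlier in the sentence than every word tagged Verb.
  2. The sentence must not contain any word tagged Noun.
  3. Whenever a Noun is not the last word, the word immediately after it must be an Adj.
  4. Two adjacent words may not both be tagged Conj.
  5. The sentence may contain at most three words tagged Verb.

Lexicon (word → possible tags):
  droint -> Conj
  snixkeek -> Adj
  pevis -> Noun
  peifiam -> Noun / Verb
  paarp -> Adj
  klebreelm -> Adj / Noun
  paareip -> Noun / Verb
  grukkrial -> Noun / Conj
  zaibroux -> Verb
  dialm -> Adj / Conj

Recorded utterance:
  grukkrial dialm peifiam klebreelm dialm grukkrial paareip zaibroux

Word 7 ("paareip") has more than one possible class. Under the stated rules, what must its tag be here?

Verb

Candidates per position — 1:grukkrial {Noun,Conj}; 2:dialm {Adj,Conj}; 3:peifiam {Noun,Verb}; 4:klebreelm {Adj,Noun}; 5:dialm {Adj,Conj}; 6:grukkrial {Noun,Conj}; 7:paareip {Noun,Verb}; 8:zaibroux {Verb}.
Word 1 cannot be Noun — rule 2 would then fail for every completion. It is Conj.
Word 2 cannot be Conj — rule 4 would then fail for every completion. It is Adj.
Word 3 cannot be Noun — rule 2 would then fail for every completion. It is Verb.
Word 4 cannot be Noun — rule 1 would then fail for every completion. It is Adj.
Word 6 cannot be Noun — rule 1 would then fail for every completion. It is Conj.
Word 7 cannot be Noun — rule 1 would then fail for every completion. It is Verb.
Word 5 cannot be Conj — rule 4 would then fail for every completion. It is Adj.
The unique satisfying tagging is: Conj Adj Verb Adj Adj Conj Verb Verb.
Checking: rule 1 satisfied; rule 2 satisfied; rule 3 satisfied; rule 4 satisfied; rule 5 satisfied.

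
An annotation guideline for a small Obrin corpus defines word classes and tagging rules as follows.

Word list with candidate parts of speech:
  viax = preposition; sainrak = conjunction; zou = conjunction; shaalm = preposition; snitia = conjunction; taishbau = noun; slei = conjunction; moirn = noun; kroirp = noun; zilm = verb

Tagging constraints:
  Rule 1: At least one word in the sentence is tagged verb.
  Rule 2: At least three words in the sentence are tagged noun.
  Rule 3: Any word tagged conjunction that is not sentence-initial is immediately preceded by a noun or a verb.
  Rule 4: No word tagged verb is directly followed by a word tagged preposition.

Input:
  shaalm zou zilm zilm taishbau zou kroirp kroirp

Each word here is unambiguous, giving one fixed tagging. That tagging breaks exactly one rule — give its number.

Fixed tagging: preposition conjunction verb verb noun conjunction noun noun.
Rule check: R1 ✓, R2 ✓, R3 ✗, R4 ✓.
Only rule 3 fails.

3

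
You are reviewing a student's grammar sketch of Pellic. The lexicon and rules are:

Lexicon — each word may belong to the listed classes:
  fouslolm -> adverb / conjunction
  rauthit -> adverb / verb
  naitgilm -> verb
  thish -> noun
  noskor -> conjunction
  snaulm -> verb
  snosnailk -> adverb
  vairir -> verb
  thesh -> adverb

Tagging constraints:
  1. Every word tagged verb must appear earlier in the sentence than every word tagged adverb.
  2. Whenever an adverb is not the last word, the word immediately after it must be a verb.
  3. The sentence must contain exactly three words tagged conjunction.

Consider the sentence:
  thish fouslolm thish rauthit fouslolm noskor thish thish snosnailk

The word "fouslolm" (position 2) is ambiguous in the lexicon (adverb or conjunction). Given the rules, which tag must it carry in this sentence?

Candidates per position — 1:thish {noun}; 2:fouslolm {adverb,conjunction}; 3:thish {noun}; 4:rauthit {adverb,verb}; 5:fouslolm {adverb,conjunction}; 6:noskor {conjunction}; 7:thish {noun}; 8:thish {noun}; 9:snosnailk {adverb}.
At position 2, choosing adverb makes rule 2 impossible to satisfy; hence conjunction.
At position 4, choosing adverb makes rule 2 impossible to satisfy; hence verb.
At position 5, choosing adverb makes rule 2 impossible to satisfy; hence conjunction.
The only consistent sequence is: noun conjunction noun verb conjunction conjunction noun noun adverb.
Verifying each rule — rule 1 holds; rule 2 holds; rule 3 holds.

conjunction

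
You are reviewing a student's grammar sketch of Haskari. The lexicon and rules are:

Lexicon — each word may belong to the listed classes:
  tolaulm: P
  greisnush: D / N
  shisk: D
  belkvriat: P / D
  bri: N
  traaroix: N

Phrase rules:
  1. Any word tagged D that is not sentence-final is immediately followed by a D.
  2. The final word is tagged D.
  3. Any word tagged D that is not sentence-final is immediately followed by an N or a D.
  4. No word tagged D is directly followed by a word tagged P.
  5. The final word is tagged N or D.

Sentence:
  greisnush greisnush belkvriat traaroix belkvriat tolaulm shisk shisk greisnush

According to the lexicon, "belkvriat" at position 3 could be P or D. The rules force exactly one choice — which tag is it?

P

Candidates per position — 1:greisnush {D,N}; 2:greisnush {D,N}; 3:belkvriat {P,D}; 4:traaroix {N}; 5:belkvriat {P,D}; 6:tolaulm {P}; 7:shisk {D}; 8:shisk {D}; 9:greisnush {D,N}.
Position 1: D is ruled out by rule 1; that leaves N.
Position 2: D is ruled out by rule 1; that leaves N.
Position 3: D is ruled out by rule 1; that leaves P.
Position 5: D is ruled out by rule 1; that leaves P.
Position 9: N is ruled out by rule 1; that leaves D.
That leaves exactly one tagging: N N P N P P D D D.
Verifying each rule — rule 1 ok; rule 2 ok; rule 3 ok; rule 4 ok; rule 5 ok.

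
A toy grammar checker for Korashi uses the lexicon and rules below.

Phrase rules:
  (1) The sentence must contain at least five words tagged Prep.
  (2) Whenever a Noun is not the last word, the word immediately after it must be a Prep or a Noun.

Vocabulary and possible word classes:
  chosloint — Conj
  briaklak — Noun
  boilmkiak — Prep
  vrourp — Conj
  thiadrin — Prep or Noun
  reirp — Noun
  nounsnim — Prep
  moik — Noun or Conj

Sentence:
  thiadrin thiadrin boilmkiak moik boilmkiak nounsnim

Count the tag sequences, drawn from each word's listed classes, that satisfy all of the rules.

2

Candidates per position — 1:thiadrin {Prep,Noun}; 2:thiadrin {Prep,Noun}; 3:boilmkiak {Prep}; 4:moik {Noun,Conj}; 5:boilmkiak {Prep}; 6:nounsnim {Prep}.
There are 8 candidate sequences in total.
The sequences that satisfy every rule: Prep Prep Prep Noun Prep Prep; Prep Prep Prep Conj Prep Prep.
Count = 2.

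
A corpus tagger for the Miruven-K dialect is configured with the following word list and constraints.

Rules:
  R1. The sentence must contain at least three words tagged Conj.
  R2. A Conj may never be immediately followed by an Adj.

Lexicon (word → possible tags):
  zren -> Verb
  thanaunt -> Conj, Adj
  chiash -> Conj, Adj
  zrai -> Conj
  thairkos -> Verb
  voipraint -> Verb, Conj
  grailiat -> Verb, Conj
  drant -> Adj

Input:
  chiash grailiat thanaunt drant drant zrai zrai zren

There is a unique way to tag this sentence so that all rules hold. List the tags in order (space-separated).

Conj Verb Adj Adj Adj Conj Conj Verb

Candidates per position — 1:chiash {Conj,Adj}; 2:grailiat {Verb,Conj}; 3:thanaunt {Conj,Adj}; 4:drant {Adj}; 5:drant {Adj}; 6:zrai {Conj}; 7:zrai {Conj}; 8:zren {Verb}.
Position 2: tagging it Conj would leave rule 2 unsatisfiable, so it must be Verb.
Position 3: tagging it Conj would leave rule 2 unsatisfiable, so it must be Adj.
Position 1: tagging it Adj would leave rule 1 unsatisfiable, so it must be Conj.
The unique satisfying tagging is: Conj Verb Adj Adj Adj Conj Conj Verb.
Checking: rule 1 ok; rule 2 ok.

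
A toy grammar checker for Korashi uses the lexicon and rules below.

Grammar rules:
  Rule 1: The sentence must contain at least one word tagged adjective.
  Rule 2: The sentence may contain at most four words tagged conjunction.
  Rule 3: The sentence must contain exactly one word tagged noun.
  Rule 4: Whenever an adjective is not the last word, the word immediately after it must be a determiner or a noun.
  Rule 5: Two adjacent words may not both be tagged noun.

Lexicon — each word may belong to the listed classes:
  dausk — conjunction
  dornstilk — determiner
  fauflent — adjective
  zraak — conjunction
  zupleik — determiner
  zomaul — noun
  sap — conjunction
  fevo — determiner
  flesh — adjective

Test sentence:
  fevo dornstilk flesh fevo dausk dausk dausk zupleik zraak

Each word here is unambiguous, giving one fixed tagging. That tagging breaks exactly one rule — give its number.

3

Fixed tagging: determiner determiner adjective determiner conjunction conjunction conjunction determiner conjunction.
Checking each rule: R1 pass, R2 pass, R3 fail, R4 pass, R5 pass.
Only rule 3 fails.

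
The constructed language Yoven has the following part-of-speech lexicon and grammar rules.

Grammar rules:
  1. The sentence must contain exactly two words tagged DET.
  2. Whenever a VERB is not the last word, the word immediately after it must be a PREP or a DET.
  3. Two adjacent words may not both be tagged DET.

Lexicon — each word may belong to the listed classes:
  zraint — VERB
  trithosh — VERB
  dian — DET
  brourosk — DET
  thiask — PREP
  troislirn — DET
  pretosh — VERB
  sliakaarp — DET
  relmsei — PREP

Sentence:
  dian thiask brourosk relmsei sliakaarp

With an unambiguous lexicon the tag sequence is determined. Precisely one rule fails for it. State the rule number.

1

Fixed tagging: DET PREP DET PREP DET.
Checking each rule: R1 fails, R2 ok, R3 ok.
Only rule 1 fails.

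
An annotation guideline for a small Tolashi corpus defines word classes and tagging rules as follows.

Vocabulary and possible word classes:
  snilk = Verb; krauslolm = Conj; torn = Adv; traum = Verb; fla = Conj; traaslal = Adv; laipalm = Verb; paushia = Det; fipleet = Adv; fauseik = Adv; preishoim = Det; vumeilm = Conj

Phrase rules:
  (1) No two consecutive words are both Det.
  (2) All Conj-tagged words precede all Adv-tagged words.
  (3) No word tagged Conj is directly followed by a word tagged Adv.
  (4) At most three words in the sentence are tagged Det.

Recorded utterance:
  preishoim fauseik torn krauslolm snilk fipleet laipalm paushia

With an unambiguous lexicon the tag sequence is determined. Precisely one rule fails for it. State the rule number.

Fixed tagging: Det Adv Adv Conj Verb Adv Verb Det.
Applying the rules: R1 ok, R2 fails, R3 ok, R4 ok.
Only rule 2 fails.

2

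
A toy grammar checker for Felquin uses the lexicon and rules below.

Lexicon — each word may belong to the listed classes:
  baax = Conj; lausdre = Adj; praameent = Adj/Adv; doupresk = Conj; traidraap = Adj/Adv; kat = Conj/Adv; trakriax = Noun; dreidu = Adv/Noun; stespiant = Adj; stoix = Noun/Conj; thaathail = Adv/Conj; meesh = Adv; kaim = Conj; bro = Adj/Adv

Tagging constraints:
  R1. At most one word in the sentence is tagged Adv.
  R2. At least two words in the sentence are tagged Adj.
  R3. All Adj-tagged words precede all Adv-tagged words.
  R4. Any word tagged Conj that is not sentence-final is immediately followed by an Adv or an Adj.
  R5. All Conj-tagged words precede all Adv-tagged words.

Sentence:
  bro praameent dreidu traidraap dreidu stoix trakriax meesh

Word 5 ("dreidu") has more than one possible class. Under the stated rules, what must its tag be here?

Noun

Candidates per position — 1:bro {Adj,Adv}; 2:praameent {Adj,Adv}; 3:dreidu {Adv,Noun}; 4:traidraap {Adj,Adv}; 5:dreidu {Adv,Noun}; 6:stoix {Noun,Conj}; 7:trakriax {Noun}; 8:meesh {Adv}.
If word 1 were Adv, no tagging could satisfy rule 1; so word 1 is Adj.
If word 2 were Adv, no tagging could satisfy rule 1; so word 2 is Adj.
If word 3 were Adv, no tagging could satisfy rule 1; so word 3 is Noun.
If word 4 were Adv, no tagging could satisfy rule 1; so word 4 is Adj.
If word 5 were Adv, no tagging could satisfy rule 1; so word 5 is Noun.
If word 6 were Conj, no tagging could satisfy rule 4; so word 6 is Noun.
The unique satisfying tagging is: Adj Adj Noun Adj Noun Noun Noun Adv.
Check: rule 1 ok; rule 2 ok; rule 3 ok; rule 4 ok; rule 5 ok.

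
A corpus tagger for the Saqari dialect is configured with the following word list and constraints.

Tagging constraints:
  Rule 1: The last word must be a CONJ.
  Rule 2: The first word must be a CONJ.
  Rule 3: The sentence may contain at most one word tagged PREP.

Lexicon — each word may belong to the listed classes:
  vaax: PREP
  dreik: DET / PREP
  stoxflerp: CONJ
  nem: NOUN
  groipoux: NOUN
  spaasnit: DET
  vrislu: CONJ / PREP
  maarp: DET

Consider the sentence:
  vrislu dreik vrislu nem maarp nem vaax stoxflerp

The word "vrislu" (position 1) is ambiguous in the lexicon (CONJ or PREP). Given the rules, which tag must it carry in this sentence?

CONJ

Candidates per position — 1:vrislu {CONJ,PREP}; 2:dreik {DET,PREP}; 3:vrislu {CONJ,PREP}; 4:nem {NOUN}; 5:maarp {DET}; 6:nem {NOUN}; 7:vaax {PREP}; 8:stoxflerp {CONJ}.
Position 1: tagging it PREP would leave rule 2 unsatisfiable, so it must be CONJ.
Position 2: tagging it PREP would leave rule 3 unsatisfiable, so it must be DET.
Position 3: tagging it PREP would leave rule 3 unsatisfiable, so it must be CONJ.
The unique satisfying tagging is: CONJ DET CONJ NOUN DET NOUN PREP CONJ.
Checking: rule 1 ✓; rule 2 ✓; rule 3 ✓.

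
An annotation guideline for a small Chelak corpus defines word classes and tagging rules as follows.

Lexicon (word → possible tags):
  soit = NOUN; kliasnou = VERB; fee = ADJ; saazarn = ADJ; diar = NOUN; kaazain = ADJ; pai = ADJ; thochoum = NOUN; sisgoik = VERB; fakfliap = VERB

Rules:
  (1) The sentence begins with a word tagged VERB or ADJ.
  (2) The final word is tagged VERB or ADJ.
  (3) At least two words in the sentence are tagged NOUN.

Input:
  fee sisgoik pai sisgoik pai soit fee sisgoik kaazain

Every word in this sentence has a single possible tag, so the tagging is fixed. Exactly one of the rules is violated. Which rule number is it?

Fixed tagging: ADJ VERB ADJ VERB ADJ NOUN ADJ VERB ADJ.
Applying the rules: R1 pass, R2 pass, R3 fail.
Only rule 3 fails.

3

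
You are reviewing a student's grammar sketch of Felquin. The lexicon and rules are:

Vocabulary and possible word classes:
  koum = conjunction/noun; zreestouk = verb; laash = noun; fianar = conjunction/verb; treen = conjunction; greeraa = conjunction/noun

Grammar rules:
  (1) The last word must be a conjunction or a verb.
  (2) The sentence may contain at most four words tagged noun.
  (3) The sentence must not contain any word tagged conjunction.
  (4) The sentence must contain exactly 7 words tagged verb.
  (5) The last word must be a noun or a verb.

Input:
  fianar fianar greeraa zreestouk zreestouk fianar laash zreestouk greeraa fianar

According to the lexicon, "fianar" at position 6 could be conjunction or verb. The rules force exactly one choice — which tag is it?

verb

Candidates per position — 1:fianar {conjunction,verb}; 2:fianar {conjunction,verb}; 3:greeraa {conjunction,noun}; 4:zreestouk {verb}; 5:zreestouk {verb}; 6:fianar {conjunction,verb}; 7:laash {noun}; 8:zreestouk {verb}; 9:greeraa {conjunction,noun}; 10:fianar {conjunction,verb}.
Position 1: conjunction is ruled out by rule 3; that leaves verb.
Position 2: conjunction is ruled out by rule 3; that leaves verb.
Position 3: conjunction is ruled out by rule 3; that leaves noun.
Position 6: conjunction is ruled out by rule 3; that leaves verb.
Position 9: conjunction is ruled out by rule 3; that leaves noun.
Position 10: conjunction is ruled out by rule 3; that leaves verb.
That leaves exactly one tagging: verb verb noun verb verb verb noun verb noun verb.
Check: rule 1 satisfied; rule 2 satisfied; rule 3 satisfied; rule 4 satisfied; rule 5 satisfied.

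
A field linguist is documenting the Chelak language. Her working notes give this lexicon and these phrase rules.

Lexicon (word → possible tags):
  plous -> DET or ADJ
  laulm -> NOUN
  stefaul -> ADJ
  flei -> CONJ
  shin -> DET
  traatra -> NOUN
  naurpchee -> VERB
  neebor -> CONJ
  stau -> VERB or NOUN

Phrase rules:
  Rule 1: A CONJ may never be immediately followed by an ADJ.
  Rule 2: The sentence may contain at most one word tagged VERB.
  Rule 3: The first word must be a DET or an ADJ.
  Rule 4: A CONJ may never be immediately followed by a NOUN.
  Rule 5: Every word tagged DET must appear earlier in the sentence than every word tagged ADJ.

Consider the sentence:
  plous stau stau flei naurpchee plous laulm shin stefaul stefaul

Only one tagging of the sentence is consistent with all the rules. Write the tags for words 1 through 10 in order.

DET NOUN NOUN CONJ VERB DET NOUN DET ADJ ADJ

Candidates per position — 1:plous {DET,ADJ}; 2:stau {VERB,NOUN}; 3:stau {VERB,NOUN}; 4:flei {CONJ}; 5:naurpchee {VERB}; 6:plous {DET,ADJ}; 7:laulm {NOUN}; 8:shin {DET}; 9:stefaul {ADJ}; 10:stefaul {ADJ}.
At position 1, choosing ADJ makes rule 5 impossible to satisfy; hence DET.
At position 2, choosing VERB makes rule 2 impossible to satisfy; hence NOUN.
At position 3, choosing VERB makes rule 2 impossible to satisfy; hence NOUN.
At position 6, choosing ADJ makes rule 5 impossible to satisfy; hence DET.
That leaves exactly one tagging: DET NOUN NOUN CONJ VERB DET NOUN DET ADJ ADJ.
Check: rule 1 ok; rule 2 ok; rule 3 ok; rule 4 ok; rule 5 ok.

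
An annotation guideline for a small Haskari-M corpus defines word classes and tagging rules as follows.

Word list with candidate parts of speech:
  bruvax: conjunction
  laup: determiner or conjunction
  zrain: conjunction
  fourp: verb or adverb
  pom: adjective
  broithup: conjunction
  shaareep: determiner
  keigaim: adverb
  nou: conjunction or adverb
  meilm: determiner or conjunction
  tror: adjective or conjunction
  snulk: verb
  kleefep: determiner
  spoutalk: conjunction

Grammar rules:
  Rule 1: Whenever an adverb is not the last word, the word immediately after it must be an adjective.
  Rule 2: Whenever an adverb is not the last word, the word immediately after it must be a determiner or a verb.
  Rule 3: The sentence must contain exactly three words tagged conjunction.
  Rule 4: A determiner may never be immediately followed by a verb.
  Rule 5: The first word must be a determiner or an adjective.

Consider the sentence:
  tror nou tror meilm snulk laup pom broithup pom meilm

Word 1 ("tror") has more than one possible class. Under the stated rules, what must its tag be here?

adjective

Candidates per position — 1:tror {adjective,conjunction}; 2:nou {conjunction,adverb}; 3:tror {adjective,conjunction}; 4:meilm {determiner,conjunction}; 5:snulk {verb}; 6:laup {determiner,conjunction}; 7:pom {adjective}; 8:broithup {conjunction}; 9:pom {adjective}; 10:meilm {determiner,conjunction}.
Position 1: conjunction is ruled out by rule 5; that leaves adjective.
Position 2: adverb is ruled out by rule 2; that leaves conjunction.
Position 4: determiner is ruled out by rule 4; that leaves conjunction.
Position 6: conjunction is ruled out by rule 3; that leaves determiner.
Position 10: conjunction is ruled out by rule 3; that leaves determiner.
Position 3: conjunction is ruled out by rule 3; that leaves adjective.
The unique satisfying tagging is: adjective conjunction adjective conjunction verb determiner adjective conjunction adjective determiner.
Checking: rule 1 satisfied; rule 2 satisfied; rule 3 satisfied; rule 4 satisfied; rule 5 satisfied.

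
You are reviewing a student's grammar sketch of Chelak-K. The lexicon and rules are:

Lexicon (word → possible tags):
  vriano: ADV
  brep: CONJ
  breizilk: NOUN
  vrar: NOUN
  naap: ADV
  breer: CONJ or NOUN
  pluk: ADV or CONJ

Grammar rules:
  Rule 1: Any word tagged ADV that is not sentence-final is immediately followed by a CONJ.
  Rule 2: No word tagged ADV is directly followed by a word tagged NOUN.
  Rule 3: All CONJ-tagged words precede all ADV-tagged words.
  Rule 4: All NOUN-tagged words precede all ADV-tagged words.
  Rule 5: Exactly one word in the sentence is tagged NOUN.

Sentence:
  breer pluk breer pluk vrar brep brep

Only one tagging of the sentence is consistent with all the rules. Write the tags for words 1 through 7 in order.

CONJ CONJ CONJ CONJ NOUN CONJ CONJ

Candidates per position — 1:breer {CONJ,NOUN}; 2:pluk {ADV,CONJ}; 3:breer {CONJ,NOUN}; 4:pluk {ADV,CONJ}; 5:vrar {NOUN}; 6:brep {CONJ}; 7:brep {CONJ}.
At position 1, choosing NOUN makes rule 5 impossible to satisfy; hence CONJ.
At position 2, choosing ADV makes rule 3 impossible to satisfy; hence CONJ.
At position 3, choosing NOUN makes rule 5 impossible to satisfy; hence CONJ.
At position 4, choosing ADV makes rule 1 impossible to satisfy; hence CONJ.
The only consistent sequence is: CONJ CONJ CONJ CONJ NOUN CONJ CONJ.
Check: rule 1 satisfied; rule 2 satisfied; rule 3 satisfied; rule 4 satisfied; rule 5 satisfied.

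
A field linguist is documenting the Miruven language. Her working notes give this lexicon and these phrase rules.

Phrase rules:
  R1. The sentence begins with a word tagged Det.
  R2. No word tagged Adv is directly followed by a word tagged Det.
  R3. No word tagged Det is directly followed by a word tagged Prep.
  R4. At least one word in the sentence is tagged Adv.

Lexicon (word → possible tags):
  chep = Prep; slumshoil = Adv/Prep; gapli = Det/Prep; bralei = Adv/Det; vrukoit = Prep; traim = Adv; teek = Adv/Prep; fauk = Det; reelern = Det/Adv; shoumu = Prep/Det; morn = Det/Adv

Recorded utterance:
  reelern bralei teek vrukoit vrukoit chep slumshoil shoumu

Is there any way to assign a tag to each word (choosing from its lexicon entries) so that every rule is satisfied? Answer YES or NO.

YES

Candidates per position — 1:reelern {Det,Adv}; 2:bralei {Adv,Det}; 3:teek {Adv,Prep}; 4:vrukoit {Prep}; 5:vrukoit {Prep}; 6:chep {Prep}; 7:slumshoil {Adv,Prep}; 8:shoumu {Prep,Det}.
One satisfying assignment: Det Det Adv Prep Prep Prep Prep Prep.
Checking: rule 1 holds; rule 2 holds; rule 3 holds; rule 4 holds.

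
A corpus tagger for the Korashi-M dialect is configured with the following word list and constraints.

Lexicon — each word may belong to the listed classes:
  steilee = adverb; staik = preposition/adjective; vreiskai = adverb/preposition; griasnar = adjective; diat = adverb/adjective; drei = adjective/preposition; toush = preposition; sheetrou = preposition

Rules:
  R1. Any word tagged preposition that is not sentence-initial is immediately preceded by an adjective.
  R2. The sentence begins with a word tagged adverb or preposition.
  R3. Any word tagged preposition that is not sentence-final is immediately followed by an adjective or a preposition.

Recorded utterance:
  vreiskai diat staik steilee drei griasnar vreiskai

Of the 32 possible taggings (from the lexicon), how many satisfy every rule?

Candidates per position — 1:vreiskai {adverb,preposition}; 2:diat {adverb,adjective}; 3:staik {preposition,adjective}; 4:steilee {adverb}; 5:drei {adjective,preposition}; 6:griasnar {adjective}; 7:vreiskai {adverb,preposition}.
There are 32 candidate sequences in total.
Checking each against the rules leaves 6 sequences.
Count = 6.

6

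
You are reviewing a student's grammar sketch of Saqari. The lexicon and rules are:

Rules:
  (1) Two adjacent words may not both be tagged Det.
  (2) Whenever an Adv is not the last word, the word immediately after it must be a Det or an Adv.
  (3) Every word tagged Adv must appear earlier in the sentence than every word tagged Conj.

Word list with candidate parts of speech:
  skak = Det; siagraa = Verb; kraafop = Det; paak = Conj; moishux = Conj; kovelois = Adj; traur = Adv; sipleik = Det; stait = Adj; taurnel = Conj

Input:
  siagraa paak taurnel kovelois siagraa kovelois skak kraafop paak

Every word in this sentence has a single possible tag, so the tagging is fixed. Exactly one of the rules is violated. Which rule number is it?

Fixed tagging: Verb Conj Conj Adj Verb Adj Det Det Conj.
Checking each rule: R1 fail, R2 pass, R3 pass.
Only rule 1 fails.

1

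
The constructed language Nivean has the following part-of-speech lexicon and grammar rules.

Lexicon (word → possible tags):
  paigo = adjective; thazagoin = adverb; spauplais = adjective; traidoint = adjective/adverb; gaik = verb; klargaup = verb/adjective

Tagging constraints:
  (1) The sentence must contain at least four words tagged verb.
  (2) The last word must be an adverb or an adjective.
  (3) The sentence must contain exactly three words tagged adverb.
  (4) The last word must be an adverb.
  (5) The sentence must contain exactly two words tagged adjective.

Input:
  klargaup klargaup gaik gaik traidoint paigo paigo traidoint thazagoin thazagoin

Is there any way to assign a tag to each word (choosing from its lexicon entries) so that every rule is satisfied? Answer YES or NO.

Candidates per position — 1:klargaup {verb,adjective}; 2:klargaup {verb,adjective}; 3:gaik {verb}; 4:gaik {verb}; 5:traidoint {adjective,adverb}; 6:paigo {adjective}; 7:paigo {adjective}; 8:traidoint {adjective,adverb}; 9:thazagoin {adverb}; 10:thazagoin {adverb}.
Every candidate sequence violates at least one rule; no consistent tagging exists.

NO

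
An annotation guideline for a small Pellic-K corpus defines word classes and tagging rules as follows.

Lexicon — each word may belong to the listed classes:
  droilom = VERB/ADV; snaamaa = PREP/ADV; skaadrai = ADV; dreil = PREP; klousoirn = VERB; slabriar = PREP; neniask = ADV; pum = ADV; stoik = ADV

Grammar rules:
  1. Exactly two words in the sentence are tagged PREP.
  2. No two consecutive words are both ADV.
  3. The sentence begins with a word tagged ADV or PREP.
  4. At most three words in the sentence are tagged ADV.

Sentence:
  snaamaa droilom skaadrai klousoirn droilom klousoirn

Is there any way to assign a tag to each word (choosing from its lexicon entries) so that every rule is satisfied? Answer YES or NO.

Candidates per position — 1:snaamaa {PREP,ADV}; 2:droilom {VERB,ADV}; 3:skaadrai {ADV}; 4:klousoirn {VERB}; 5:droilom {VERB,ADV}; 6:klousoirn {VERB}.
Rule 1 cannot be satisfied by any choice of tags from the lexicon.
So there is no consistent tagging.

NO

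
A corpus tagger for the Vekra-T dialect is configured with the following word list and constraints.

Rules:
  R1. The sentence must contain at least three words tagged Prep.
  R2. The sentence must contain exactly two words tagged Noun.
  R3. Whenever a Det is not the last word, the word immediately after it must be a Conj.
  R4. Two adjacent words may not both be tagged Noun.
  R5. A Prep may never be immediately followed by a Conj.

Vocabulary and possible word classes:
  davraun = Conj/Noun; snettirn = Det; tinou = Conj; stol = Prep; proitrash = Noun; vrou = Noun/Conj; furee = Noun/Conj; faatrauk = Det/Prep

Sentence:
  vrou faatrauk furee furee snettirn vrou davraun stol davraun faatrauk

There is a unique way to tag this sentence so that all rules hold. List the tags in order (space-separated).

Conj Prep Noun Conj Det Conj Conj Prep Noun Prep

Candidates per position — 1:vrou {Noun,Conj}; 2:faatrauk {Det,Prep}; 3:furee {Noun,Conj}; 4:furee {Noun,Conj}; 5:snettirn {Det}; 6:vrou {Noun,Conj}; 7:davraun {Conj,Noun}; 8:stol {Prep}; 9:davraun {Conj,Noun}; 10:faatrauk {Det,Prep}.
Word 2 cannot be Det — rule 1 would then fail for every completion. It is Prep.
Word 3 cannot be Conj — rule 5 would then fail for every completion. It is Noun.
Word 4 cannot be Noun — rule 4 would then fail for every completion. It is Conj.
Word 6 cannot be Noun — rule 3 would then fail for every completion. It is Conj.
Word 9 cannot be Conj — rule 5 would then fail for every completion. It is Noun.
Word 10 cannot be Det — rule 1 would then fail for every completion. It is Prep.
Word 1 cannot be Noun — rule 2 would then fail for every completion. It is Conj.
Word 7 cannot be Noun — rule 2 would then fail for every completion. It is Conj.
The only consistent sequence is: Conj Prep Noun Conj Det Conj Conj Prep Noun Prep.
Verifying each rule — rule 1 satisfied; rule 2 satisfied; rule 3 satisfied; rule 4 satisfied; rule 5 satisfied.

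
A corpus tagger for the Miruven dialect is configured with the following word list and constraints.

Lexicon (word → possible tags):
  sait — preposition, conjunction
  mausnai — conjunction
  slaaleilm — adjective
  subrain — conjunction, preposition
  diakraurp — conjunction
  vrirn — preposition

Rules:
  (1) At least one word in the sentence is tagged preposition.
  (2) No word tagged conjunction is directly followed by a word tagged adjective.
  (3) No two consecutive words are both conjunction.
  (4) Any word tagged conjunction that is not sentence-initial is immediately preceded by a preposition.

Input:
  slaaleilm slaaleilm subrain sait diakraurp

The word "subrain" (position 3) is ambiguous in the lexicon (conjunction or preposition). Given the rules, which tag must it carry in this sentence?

Candidates per position — 1:slaaleilm {adjective}; 2:slaaleilm {adjective}; 3:subrain {conjunction,preposition}; 4:sait {preposition,conjunction}; 5:diakraurp {conjunction}.
Position 3: conjunction is ruled out by rule 4; that leaves preposition.
Position 4: conjunction is ruled out by rule 3; that leaves preposition.
So the tagging must be: adjective adjective preposition preposition conjunction.
Rule-by-rule: rule 1 satisfied; rule 2 satisfied; rule 3 satisfied; rule 4 satisfied.

preposition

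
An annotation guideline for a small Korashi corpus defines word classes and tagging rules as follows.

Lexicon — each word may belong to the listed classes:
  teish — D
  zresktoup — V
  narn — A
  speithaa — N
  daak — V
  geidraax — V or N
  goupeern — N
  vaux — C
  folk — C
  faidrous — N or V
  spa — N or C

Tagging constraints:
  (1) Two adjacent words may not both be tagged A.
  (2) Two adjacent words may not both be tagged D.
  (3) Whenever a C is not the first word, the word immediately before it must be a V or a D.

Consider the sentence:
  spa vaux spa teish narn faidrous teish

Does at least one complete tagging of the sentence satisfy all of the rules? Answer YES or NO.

Candidates per position — 1:spa {N,C}; 2:vaux {C}; 3:spa {N,C}; 4:teish {D}; 5:narn {A}; 6:faidrous {N,V}; 7:teish {D}.
Rule 3 cannot be satisfied by any choice of tags from the lexicon.
So there is no consistent tagging.

NO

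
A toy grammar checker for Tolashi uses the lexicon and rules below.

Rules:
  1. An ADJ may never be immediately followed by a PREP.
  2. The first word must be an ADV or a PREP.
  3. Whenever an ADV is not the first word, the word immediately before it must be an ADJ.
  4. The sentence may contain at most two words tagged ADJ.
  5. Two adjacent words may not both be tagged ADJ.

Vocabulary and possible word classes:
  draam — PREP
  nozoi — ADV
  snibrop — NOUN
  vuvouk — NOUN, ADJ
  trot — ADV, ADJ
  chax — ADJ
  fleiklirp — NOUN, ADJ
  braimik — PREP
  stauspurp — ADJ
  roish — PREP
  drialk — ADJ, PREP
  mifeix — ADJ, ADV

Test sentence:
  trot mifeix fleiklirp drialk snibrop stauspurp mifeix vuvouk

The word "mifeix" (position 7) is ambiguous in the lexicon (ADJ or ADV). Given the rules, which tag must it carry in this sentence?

ADV

Candidates per position — 1:trot {ADV,ADJ}; 2:mifeix {ADJ,ADV}; 3:fleiklirp {NOUN,ADJ}; 4:drialk {ADJ,PREP}; 5:snibrop {NOUN}; 6:stauspurp {ADJ}; 7:mifeix {ADJ,ADV}; 8:vuvouk {NOUN,ADJ}.
Position 1: tagging it ADJ would leave rule 2 unsatisfiable, so it must be ADV.
Position 2: tagging it ADV would leave rule 3 unsatisfiable, so it must be ADJ.
Position 3: tagging it ADJ would leave rule 4 unsatisfiable, so it must be NOUN.
Position 4: tagging it ADJ would leave rule 4 unsatisfiable, so it must be PREP.
Position 7: tagging it ADJ would leave rule 4 unsatisfiable, so it must be ADV.
Position 8: tagging it ADJ would leave rule 4 unsatisfiable, so it must be NOUN.
The unique satisfying tagging is: ADV ADJ NOUN PREP NOUN ADJ ADV NOUN.
Verifying each rule — rule 1 ok; rule 2 ok; rule 3 ok; rule 4 ok; rule 5 ok.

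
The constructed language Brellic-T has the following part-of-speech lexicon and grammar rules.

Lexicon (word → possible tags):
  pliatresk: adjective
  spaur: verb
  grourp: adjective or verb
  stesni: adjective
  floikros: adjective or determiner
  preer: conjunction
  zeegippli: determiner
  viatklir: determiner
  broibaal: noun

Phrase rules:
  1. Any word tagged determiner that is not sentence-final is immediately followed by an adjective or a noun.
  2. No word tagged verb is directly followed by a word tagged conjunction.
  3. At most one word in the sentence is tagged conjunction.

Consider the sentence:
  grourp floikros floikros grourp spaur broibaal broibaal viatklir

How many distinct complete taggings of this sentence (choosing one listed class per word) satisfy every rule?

10

Candidates per position — 1:grourp {adjective,verb}; 2:floikros {adjective,determiner}; 3:floikros {adjective,determiner}; 4:grourp {adjective,verb}; 5:spaur {verb}; 6:broibaal {noun}; 7:broibaal {noun}; 8:viatklir {determiner}.
There are 16 candidate sequences in total.
Checking each against the rules leaves 10 sequences.
Count = 10.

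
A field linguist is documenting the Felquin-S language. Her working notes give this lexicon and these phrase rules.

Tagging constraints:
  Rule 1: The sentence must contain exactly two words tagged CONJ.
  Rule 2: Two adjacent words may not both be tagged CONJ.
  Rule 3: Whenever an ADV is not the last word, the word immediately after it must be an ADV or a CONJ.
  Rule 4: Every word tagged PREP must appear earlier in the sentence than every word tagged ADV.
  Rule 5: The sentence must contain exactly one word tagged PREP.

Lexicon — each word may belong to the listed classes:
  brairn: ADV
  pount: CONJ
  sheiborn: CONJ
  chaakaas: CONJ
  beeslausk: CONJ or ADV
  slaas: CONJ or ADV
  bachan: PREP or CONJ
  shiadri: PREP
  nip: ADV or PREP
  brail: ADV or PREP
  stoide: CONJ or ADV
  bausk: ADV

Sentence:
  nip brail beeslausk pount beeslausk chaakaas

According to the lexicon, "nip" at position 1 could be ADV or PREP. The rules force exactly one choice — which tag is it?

Candidates per position — 1:nip {ADV,PREP}; 2:brail {ADV,PREP}; 3:beeslausk {CONJ,ADV}; 4:pount {CONJ}; 5:beeslausk {CONJ,ADV}; 6:chaakaas {CONJ}.
Word 3 cannot be CONJ — rule 1 would then fail for every completion. It is ADV.
Word 5 cannot be CONJ — rule 1 would then fail for every completion. It is ADV.
Position 1: the remaining choice is settled jointly with positions 2 — only PREP at position 1 is part of a tagging that satisfies every rule.
So the tagging must be: PREP ADV ADV CONJ ADV CONJ.
Verifying each rule — rule 1 ok; rule 2 ok; rule 3 ok; rule 4 ok; rule 5 ok.

PREP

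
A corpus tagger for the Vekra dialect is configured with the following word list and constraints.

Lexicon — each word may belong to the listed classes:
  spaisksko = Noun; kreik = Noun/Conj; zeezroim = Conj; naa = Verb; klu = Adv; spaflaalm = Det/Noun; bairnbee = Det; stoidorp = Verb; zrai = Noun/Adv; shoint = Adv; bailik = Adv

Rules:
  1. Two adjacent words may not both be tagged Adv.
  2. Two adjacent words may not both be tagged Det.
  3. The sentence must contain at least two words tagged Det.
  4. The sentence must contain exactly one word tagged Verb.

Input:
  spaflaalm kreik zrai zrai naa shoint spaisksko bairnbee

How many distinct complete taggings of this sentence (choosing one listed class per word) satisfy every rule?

6

Candidates per position — 1:spaflaalm {Det,Noun}; 2:kreik {Noun,Conj}; 3:zrai {Noun,Adv}; 4:zrai {Noun,Adv}; 5:naa {Verb}; 6:shoint {Adv}; 7:spaisksko {Noun}; 8:bairnbee {Det}.
There are 16 candidate sequences in total.
Checking each against the rules leaves 6 sequences.
Count = 6.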